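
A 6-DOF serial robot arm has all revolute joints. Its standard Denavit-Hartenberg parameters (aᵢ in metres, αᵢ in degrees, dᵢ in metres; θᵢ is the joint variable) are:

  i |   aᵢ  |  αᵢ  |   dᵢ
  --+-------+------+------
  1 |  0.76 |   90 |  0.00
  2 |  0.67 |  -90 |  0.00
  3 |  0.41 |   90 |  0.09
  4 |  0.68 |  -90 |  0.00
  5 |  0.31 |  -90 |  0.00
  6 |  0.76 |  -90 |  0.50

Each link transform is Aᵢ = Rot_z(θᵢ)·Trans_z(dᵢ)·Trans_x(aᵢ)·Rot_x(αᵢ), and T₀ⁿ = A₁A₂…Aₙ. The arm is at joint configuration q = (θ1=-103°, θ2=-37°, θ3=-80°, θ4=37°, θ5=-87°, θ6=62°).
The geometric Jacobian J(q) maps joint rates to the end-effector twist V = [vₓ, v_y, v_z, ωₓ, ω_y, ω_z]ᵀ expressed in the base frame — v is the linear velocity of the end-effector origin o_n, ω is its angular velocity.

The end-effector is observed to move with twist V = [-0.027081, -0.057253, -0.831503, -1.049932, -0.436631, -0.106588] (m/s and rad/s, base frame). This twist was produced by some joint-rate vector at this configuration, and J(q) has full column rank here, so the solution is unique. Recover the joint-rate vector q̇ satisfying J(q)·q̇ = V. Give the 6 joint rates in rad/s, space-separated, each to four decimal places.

0.0900 0.7060 0.3310 -0.5880 -0.2690 0.2080

o_n = [-2.0920, -0.7596, 0.0170]
J₁: ẑ×o_n = [0.7596, -2.0920, 0.0000], ω = ẑ
J2: z=[-0.9744, 0.2250, 0.0000] o=[-0.1710, -0.7405, 0.0000] → [0.0038, 0.0166, 0.4507, -0.9744, 0.2250, 0.0000]
J3: z=[-0.1354, -0.5864, 0.7986] o=[-0.2913, -1.2619, -0.4032] → [-0.6476, -1.3812, -1.1239, -0.1354, -0.5864, 0.7986]
J4: z=[0.0077, 0.8054, 0.5927] o=[-0.7097, -1.2792, -0.3742] → [0.0071, -0.8223, 1.1173, 0.0077, 0.8054, 0.5927]
J5: z=[0.4881, -0.5203, 0.7007] o=[-1.3032, -1.4723, -0.1041] → [-0.5624, -0.6119, -0.0625, 0.4881, -0.5203, 0.7007]
J6: z=[-0.8719, -0.3257, 0.3656] o=[-1.3150, -1.2276, 0.0858] → [-0.1487, -0.3441, -0.6611, -0.8719, -0.3257, 0.3656]
q̇ = J⁺·V = [0.0900, 0.7060, 0.3310, -0.5880, -0.2690, 0.2080]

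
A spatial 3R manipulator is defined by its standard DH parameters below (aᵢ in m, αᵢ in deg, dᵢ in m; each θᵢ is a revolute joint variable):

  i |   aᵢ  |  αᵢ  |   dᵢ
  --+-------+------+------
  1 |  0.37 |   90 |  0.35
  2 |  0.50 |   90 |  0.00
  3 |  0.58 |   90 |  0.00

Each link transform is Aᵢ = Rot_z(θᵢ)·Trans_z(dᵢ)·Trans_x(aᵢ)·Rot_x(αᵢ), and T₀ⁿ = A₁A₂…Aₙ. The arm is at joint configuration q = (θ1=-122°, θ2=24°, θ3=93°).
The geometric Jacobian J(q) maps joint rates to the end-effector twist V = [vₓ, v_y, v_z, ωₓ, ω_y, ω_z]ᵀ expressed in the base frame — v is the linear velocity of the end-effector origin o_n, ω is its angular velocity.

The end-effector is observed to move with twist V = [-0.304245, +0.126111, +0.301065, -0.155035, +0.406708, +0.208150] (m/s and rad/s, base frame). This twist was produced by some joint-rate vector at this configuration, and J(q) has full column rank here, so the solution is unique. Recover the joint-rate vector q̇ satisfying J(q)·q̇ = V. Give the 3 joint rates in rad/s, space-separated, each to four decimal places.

o_n = [-0.9146, -0.3707, 0.5410]
J₁: ẑ×o_n = [0.3707, -0.9146, 0.0000], ω = ẑ
J2: z=[-0.8480, 0.5299, 0.0000] o=[-0.1961, -0.3138, 0.3500] → [0.1012, 0.1620, 0.4290, -0.8480, 0.5299, 0.0000]
J3: z=[-0.2155, -0.3449, -0.9135] o=[-0.4381, -0.7011, 0.5534] → [0.3061, 0.4326, -0.2356, -0.2155, -0.3449, -0.9135]
q̇ = J⁺·V = [-0.3820, 0.3470, -0.6460]

-0.3820 0.3470 -0.6460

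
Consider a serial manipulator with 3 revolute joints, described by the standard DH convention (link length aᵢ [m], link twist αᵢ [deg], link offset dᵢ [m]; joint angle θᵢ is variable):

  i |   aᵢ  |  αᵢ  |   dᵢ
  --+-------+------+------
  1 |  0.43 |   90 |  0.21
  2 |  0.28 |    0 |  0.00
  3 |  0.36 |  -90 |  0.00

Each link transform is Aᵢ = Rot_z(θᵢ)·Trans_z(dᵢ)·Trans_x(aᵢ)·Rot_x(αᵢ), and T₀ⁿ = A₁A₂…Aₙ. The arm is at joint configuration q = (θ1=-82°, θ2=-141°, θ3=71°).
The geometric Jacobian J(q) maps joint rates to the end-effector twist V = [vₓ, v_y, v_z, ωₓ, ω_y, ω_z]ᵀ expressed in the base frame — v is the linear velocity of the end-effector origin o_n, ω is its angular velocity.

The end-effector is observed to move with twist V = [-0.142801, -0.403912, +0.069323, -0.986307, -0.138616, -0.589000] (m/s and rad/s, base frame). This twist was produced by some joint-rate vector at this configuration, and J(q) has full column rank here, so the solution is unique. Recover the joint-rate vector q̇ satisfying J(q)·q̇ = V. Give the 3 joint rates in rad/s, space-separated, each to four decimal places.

o_n = [0.0467, -0.3323, -0.3045]
J₁: ẑ×o_n = [0.3323, 0.0467, -0.0000], ω = ẑ
J2: z=[-0.9903, -0.1392, 0.0000] o=[0.0598, -0.4258, 0.2100] → [0.0716, -0.5095, -0.0945, -0.9903, -0.1392, 0.0000]
J3: z=[-0.9903, -0.1392, 0.0000] o=[0.0296, -0.2103, 0.0338] → [0.0471, -0.3350, 0.1231, -0.9903, -0.1392, 0.0000]
q̇ = J⁺·V = [-0.5890, 0.2450, 0.7510]

-0.5890 0.2450 0.7510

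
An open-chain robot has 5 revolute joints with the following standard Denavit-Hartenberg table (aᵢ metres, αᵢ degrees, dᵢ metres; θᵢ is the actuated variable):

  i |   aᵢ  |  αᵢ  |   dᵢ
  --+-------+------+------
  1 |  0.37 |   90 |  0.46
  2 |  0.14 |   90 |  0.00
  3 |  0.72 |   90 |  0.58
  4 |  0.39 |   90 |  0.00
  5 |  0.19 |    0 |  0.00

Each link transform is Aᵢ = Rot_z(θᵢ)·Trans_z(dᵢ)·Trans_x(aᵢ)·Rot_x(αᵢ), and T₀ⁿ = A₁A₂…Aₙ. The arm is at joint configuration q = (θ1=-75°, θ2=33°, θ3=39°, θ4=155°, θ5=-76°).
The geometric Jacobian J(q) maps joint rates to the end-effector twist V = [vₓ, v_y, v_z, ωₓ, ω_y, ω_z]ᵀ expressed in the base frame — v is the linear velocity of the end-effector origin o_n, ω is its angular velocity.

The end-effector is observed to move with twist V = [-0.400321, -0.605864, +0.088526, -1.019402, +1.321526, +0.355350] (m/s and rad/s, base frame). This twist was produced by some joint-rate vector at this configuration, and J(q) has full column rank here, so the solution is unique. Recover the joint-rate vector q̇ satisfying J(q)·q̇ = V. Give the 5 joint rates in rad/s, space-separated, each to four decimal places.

-0.3920 0.1470 -0.6600 -0.9420 -0.8890

o_n = [-0.0724, -1.0734, -0.0304]
J₁: ẑ×o_n = [1.0734, -0.0724, 0.0000], ω = ẑ
J2: z=[-0.9659, -0.2588, 0.0000] o=[0.0958, -0.3574, 0.4600] → [0.1269, -0.4737, 0.6481, -0.9659, -0.2588, 0.0000]
J3: z=[0.1410, -0.5261, -0.8387] o=[0.1262, -0.4708, 0.5362] → [-0.2073, 0.2464, -0.1894, 0.1410, -0.5261, -0.8387]
J4: z=[0.8873, -0.3087, 0.3428] o=[-0.1083, -1.3465, 0.3546] → [0.0252, 0.3539, 0.2534, 0.8873, -0.3087, 0.3428]
J5: z=[-0.0579, -0.8117, -0.5812] o=[0.0702, -1.1531, 0.0667] → [0.1251, 0.0772, -0.1203, -0.0579, -0.8117, -0.5812]
q̇ = J⁺·V = [-0.3920, 0.1470, -0.6600, -0.9420, -0.8890]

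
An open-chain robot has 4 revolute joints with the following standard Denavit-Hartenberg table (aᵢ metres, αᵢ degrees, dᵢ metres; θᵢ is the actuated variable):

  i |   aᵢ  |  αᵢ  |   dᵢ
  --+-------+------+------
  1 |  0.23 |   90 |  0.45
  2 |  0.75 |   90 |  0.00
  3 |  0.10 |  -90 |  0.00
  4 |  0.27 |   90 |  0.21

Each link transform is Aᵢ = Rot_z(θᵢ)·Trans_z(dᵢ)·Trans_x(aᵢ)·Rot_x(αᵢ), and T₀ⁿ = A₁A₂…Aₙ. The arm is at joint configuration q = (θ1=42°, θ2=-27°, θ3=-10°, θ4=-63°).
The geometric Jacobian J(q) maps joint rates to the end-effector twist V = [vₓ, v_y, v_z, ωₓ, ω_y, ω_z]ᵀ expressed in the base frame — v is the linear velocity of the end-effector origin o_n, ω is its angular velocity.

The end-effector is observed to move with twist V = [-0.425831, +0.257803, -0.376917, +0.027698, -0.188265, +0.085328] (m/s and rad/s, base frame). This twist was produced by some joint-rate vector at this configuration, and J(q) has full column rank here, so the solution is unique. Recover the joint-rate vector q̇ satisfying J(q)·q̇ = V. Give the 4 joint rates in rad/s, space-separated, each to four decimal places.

o_n = [0.8682, 0.5554, -0.2209]
J₁: ẑ×o_n = [-0.5554, 0.8682, 0.0000], ω = ẑ
J2: z=[0.6691, -0.7431, 0.0000] o=[0.1709, 0.1539, 0.4500] → [0.4986, 0.4489, 0.7868, 0.6691, -0.7431, 0.0000]
J3: z=[-0.3374, -0.3038, -0.8910] o=[0.6675, 0.6010, 0.1095] → [0.0597, -0.2903, 0.0763, -0.3374, -0.3038, -0.8910]
J4: z=[0.7739, -0.6283, -0.0788] o=[0.7211, 0.6727, 0.0648] → [0.1703, 0.2095, 0.0017, 0.7739, -0.6283, -0.0788]
q̇ = J⁺·V = [0.5580, -0.5260, 0.4690, 0.6950]

0.5580 -0.5260 0.4690 0.6950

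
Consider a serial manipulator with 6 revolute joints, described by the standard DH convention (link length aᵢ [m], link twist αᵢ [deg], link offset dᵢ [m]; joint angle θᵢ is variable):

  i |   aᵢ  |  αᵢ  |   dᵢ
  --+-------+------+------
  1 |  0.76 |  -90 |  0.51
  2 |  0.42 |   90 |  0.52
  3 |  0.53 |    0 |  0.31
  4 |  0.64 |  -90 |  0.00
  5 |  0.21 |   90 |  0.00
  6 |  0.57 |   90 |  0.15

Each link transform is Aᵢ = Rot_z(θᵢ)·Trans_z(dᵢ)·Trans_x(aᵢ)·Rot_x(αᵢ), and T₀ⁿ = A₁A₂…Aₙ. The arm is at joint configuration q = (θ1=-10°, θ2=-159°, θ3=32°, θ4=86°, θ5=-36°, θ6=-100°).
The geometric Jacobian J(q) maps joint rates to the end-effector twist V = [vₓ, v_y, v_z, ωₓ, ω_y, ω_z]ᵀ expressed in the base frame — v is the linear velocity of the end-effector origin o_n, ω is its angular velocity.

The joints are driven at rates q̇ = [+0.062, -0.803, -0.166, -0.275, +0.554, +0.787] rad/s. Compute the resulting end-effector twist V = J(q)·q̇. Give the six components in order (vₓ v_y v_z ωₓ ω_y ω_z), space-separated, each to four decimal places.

-0.3248 0.3188 -1.0870 -0.0745 -1.4811 -0.2182

o_n = [-0.1217, 1.6776, 0.4276]
J₁: ẑ×o_n = [-1.6776, -0.1217, 0.0000], ω = ẑ
J2: z=[0.1736, 0.9848, 0.0000] o=[0.7485, -0.1320, 0.5100] → [-0.0811, 0.0143, 1.1712, 0.1736, 0.9848, 0.0000]
J3: z=[-0.3529, 0.0622, -0.9336] o=[0.4526, 0.4482, 0.6605] → [1.1332, 0.4540, -0.3981, -0.3529, 0.0622, -0.9336]
J4: z=[-0.3529, 0.0622, -0.9336] o=[-0.0213, 0.8170, 0.5322] → [0.7969, 0.0569, -0.2975, -0.3529, 0.0622, -0.9336]
J5: z=[0.7303, -0.6055, -0.3164] o=[0.3531, 1.3248, 0.4245] → [0.1097, 0.1480, -0.0299, 0.7303, -0.6055, -0.3164]
J6: z=[-0.6293, -0.4160, -0.6564] o=[0.4089, 1.4672, 0.2807] → [0.0769, 0.4408, -0.3531, -0.6293, -0.4160, -0.6564]
V = J·q̇ = [-0.3248, 0.3188, -1.0870, -0.0745, -1.4811, -0.2182]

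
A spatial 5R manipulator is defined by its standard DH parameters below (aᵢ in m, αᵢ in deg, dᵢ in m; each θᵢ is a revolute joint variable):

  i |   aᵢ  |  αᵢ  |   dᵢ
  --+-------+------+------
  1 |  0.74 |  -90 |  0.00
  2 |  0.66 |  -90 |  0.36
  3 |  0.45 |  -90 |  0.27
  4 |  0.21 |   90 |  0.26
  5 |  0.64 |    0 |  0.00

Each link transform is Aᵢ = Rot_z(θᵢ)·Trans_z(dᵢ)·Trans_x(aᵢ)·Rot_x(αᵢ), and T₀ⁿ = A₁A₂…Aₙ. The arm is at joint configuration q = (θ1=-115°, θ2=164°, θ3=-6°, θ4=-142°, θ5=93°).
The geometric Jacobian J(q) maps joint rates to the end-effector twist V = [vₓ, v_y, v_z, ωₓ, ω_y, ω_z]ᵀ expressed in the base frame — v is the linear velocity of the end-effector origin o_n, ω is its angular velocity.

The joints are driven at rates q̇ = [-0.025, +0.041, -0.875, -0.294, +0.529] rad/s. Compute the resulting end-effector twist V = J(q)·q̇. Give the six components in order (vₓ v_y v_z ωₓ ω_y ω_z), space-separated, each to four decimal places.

0.7420 0.6339 -0.4648 -0.0233 -0.7582 -1.1691

o_n = [-0.2914, 0.5622, 0.0709]
J₁: ẑ×o_n = [-0.5622, -0.2914, 0.0000], ω = ẑ
J2: z=[0.9063, -0.4226, 0.0000] o=[-0.3127, -0.6707, 0.0000] → [-0.0300, -0.0643, 1.1264, 0.9063, -0.4226, 0.0000]
J3: z=[0.1165, 0.2498, 0.9613] o=[0.2817, -0.2478, -0.1819] → [-0.7155, -0.5803, 0.2375, 0.1165, 0.2498, 0.9613]
J4: z=[-0.8589, 0.5114, -0.0288] o=[0.5375, 0.1896, -0.0457] → [0.0704, 0.1241, 0.1039, -0.8589, 0.5114, -0.0288]
J5: z=[-0.3989, -0.7031, -0.5887] o=[0.2468, 0.2188, 0.1164] → [0.2341, 0.2987, -0.5153, -0.3989, -0.7031, -0.5887]
V = J·q̇ = [0.7420, 0.6339, -0.4648, -0.0233, -0.7582, -1.1691]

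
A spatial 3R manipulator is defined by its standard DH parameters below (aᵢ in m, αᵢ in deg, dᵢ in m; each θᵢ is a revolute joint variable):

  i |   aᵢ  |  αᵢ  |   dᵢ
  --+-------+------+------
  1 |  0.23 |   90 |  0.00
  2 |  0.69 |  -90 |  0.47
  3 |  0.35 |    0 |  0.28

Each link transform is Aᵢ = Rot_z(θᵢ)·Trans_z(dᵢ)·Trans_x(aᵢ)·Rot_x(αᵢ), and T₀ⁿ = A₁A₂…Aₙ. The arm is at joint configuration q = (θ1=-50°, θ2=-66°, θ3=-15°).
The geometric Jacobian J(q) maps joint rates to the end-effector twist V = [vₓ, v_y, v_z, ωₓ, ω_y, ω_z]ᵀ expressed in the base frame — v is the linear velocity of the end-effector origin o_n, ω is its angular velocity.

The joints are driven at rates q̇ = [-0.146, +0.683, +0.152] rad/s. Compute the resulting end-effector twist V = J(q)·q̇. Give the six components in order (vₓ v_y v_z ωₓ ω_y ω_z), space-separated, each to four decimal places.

0.2516 -0.4252 0.4477 -0.4340 -0.5454 -0.0842

o_n = [0.1516, -1.0528, -0.8253]
J₁: ẑ×o_n = [1.0528, 0.1516, -0.0000], ω = ẑ
J2: z=[-0.7660, -0.6428, 0.0000] o=[0.1478, -0.1762, 0.0000] → [0.5305, -0.6322, 0.6739, -0.7660, -0.6428, 0.0000]
J3: z=[0.5872, -0.6998, 0.4067] o=[-0.0318, -0.6933, -0.6303] → [0.2827, 0.1891, -0.0828, 0.5872, -0.6998, 0.4067]
V = J·q̇ = [0.2516, -0.4252, 0.4477, -0.4340, -0.5454, -0.0842]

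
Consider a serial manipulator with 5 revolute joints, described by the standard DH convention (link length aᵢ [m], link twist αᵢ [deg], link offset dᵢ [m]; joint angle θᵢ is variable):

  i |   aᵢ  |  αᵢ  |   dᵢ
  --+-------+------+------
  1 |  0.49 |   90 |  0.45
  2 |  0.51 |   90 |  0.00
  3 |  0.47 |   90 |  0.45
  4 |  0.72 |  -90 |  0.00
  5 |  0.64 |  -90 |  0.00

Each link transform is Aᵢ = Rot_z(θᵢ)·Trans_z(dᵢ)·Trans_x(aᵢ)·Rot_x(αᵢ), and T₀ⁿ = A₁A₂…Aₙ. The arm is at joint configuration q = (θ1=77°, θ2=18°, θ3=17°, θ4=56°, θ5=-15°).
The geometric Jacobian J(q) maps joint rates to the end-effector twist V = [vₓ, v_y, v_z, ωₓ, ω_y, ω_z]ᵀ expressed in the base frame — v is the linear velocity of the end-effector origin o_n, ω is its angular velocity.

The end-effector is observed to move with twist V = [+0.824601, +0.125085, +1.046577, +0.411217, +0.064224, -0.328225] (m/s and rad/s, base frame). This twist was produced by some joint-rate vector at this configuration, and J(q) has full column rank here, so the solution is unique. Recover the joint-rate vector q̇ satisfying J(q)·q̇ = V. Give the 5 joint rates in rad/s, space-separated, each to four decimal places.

-0.2880 0.6210 0.1270 0.2640 -0.0730

o_n = [0.7801, 2.4996, -0.5005]
J₁: ẑ×o_n = [-2.4996, 0.7801, 0.0000], ω = ẑ
J2: z=[0.9744, -0.2250, 0.0000] o=[0.1102, 0.4774, 0.4500] → [0.2138, 0.9261, 2.1210, 0.9744, -0.2250, 0.0000]
J3: z=[0.0695, 0.3011, -0.9511] o=[0.2193, 0.9500, 0.6076] → [1.1401, -0.4563, -0.0611, 0.0695, 0.3011, -0.9511]
J4: z=[-0.8692, 0.4861, 0.0903] o=[0.4807, 1.4711, 0.3185] → [-0.4910, -0.6849, -1.0395, -0.8692, 0.4861, 0.0903]
J5: z=[-0.3669, -0.5118, -0.7768] o=[0.7192, 1.9812, -0.1302] → [0.5922, -0.1831, -0.1591, -0.3669, -0.5118, -0.7768]
q̇ = J⁺·V = [-0.2880, 0.6210, 0.1270, 0.2640, -0.0730]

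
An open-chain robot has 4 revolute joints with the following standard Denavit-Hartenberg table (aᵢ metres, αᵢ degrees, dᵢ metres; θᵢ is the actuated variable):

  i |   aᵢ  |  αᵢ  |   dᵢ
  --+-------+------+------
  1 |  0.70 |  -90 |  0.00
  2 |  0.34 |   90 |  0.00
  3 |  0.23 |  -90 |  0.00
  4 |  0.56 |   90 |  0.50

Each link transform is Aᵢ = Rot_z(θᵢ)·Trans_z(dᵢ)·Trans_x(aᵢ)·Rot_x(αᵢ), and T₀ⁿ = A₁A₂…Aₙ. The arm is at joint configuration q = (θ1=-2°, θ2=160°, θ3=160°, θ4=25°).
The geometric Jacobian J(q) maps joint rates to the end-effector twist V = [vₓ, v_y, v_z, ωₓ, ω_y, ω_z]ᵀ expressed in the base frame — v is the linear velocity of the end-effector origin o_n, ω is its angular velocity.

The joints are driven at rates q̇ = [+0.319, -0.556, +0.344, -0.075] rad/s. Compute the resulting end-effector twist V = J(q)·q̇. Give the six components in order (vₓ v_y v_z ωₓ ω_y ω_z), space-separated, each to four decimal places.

o_n = [1.1032, -0.2563, 0.4016]
J₁: ẑ×o_n = [0.2563, 1.1032, -0.0000], ω = ẑ
J2: z=[0.0349, 0.9994, 0.0000] o=[0.6996, -0.0244, 0.0000] → [0.4014, -0.0140, -0.4115, 0.0349, 0.9994, 0.0000]
J3: z=[0.3418, -0.0119, -0.9397] o=[0.3803, -0.0133, -0.1163] → [-0.2345, -0.8564, -0.0744, 0.3418, -0.0119, -0.9397]
J4: z=[0.2884, -0.9503, 0.1170] o=[0.5860, 0.0582, -0.0424] → [-0.3852, -0.0675, 0.4009, 0.2884, -0.9503, 0.1170]
V = J·q̇ = [-0.1932, 0.0702, 0.1731, 0.0765, -0.4885, -0.0130]

-0.1932 0.0702 0.1731 0.0765 -0.4885 -0.0130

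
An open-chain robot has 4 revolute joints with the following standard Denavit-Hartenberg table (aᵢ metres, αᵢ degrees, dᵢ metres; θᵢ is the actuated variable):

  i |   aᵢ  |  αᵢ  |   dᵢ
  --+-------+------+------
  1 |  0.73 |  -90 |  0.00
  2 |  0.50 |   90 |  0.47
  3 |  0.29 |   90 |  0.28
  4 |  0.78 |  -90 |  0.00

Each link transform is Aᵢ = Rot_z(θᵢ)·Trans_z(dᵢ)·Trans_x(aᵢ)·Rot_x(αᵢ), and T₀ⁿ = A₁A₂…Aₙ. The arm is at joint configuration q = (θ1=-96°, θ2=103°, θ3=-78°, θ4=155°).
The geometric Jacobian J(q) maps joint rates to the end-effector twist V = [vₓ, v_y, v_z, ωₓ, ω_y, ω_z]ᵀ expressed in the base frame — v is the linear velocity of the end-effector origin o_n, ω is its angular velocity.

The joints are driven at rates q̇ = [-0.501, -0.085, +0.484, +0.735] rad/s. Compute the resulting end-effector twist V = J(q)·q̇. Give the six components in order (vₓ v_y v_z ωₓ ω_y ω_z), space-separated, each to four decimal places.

o_n = [0.7443, -1.3161, -0.5399]
J₁: ẑ×o_n = [1.3161, 0.7443, -0.0000], ω = ẑ
J2: z=[0.9945, -0.1045, 0.0000] o=[-0.0763, -0.7260, 0.0000] → [0.0564, 0.5369, -0.5010, 0.9945, -0.1045, 0.0000]
J3: z=[-0.1018, -0.9690, -0.2250] o=[0.4029, -0.6633, -0.4872] → [-0.0958, -0.0822, 0.3974, -0.1018, -0.9690, -0.2250]
J4: z=[-0.2298, -0.1971, 0.9531] o=[0.0937, -0.8915, -0.6089] → [0.3911, 0.6360, 0.2258, -0.2298, -0.1971, 0.9531]
V = J·q̇ = [-0.4231, 0.0091, 0.4009, -0.3027, -0.6050, 0.0906]

-0.4231 0.0091 0.4009 -0.3027 -0.6050 0.0906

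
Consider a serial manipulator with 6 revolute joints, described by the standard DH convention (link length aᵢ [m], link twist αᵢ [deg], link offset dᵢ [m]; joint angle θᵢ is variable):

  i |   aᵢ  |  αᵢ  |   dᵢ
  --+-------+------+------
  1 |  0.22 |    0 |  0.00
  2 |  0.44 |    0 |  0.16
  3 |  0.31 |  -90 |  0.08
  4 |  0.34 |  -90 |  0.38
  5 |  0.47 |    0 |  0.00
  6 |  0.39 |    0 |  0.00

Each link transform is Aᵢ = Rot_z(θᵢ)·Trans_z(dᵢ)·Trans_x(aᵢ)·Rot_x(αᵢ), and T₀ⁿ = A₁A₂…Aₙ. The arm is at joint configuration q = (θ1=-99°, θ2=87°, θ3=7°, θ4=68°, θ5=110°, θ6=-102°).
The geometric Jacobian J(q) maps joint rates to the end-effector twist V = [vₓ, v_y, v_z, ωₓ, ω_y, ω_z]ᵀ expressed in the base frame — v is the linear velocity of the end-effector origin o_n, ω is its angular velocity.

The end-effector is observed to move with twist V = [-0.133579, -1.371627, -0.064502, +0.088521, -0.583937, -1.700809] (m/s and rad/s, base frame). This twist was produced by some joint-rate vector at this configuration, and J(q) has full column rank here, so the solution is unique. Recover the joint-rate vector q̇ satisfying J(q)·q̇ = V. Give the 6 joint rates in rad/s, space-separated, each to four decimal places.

-0.5910 -0.4580 -0.7080 -0.5740 -0.4360 0.2860

o_n = [0.9057, -0.4697, -0.2843]
J₁: ẑ×o_n = [0.4697, 0.9057, -0.0000], ω = ẑ
J2: z=[0.0000, 0.0000, 1.0000] o=[-0.0344, -0.2173, 0.0000] → [0.2525, 0.9401, -0.0000, 0.0000, 0.0000, 1.0000]
J3: z=[0.0000, 0.0000, 1.0000] o=[0.3960, -0.3088, 0.1600] → [0.1610, 0.5097, -0.0000, 0.0000, 0.0000, 1.0000]
J4: z=[0.0872, 0.9962, 0.0000] o=[0.7048, -0.3358, 0.2400] → [-0.5223, 0.0457, -0.2118, 0.0872, 0.9962, 0.0000]
J5: z=[-0.9237, 0.0808, -0.3746] o=[0.8648, 0.0317, -0.0752] → [-0.2047, -0.2084, 0.4598, -0.9237, 0.0808, -0.3746]
J6: z=[-0.9237, 0.0808, -0.3746] o=[0.7663, -0.4031, 0.0738] → [-0.0539, -0.3830, 0.0503, -0.9237, 0.0808, -0.3746]
q̇ = J⁺·V = [-0.5910, -0.4580, -0.7080, -0.5740, -0.4360, 0.2860]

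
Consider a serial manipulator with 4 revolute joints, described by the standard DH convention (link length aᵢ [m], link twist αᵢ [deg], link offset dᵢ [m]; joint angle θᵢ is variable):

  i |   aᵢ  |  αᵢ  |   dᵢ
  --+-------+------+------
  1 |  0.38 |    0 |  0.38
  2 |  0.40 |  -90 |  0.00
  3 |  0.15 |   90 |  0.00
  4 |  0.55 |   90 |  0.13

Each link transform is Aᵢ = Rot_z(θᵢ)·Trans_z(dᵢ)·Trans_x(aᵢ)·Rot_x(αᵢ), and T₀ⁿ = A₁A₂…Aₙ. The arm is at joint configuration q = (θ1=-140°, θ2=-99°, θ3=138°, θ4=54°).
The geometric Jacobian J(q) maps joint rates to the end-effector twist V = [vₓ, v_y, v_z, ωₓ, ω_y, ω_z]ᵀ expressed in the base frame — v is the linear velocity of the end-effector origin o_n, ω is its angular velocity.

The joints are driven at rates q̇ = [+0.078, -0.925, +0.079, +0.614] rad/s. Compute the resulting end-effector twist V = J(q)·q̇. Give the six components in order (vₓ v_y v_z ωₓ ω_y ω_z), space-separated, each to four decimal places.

o_n = [-0.7422, -0.3575, -0.0333]
J₁: ẑ×o_n = [0.3575, -0.7422, 0.0000], ω = ẑ
J2: z=[0.0000, 0.0000, 1.0000] o=[-0.2911, -0.2443, 0.3800] → [0.1132, -0.4511, 0.0000, 0.0000, 0.0000, 1.0000]
J3: z=[-0.8572, -0.5150, 0.0000] o=[-0.4971, 0.0986, 0.3800] → [0.2129, -0.3543, 0.2647, -0.8572, -0.5150, 0.0000]
J4: z=[-0.3446, 0.5736, -0.7431] o=[-0.4397, 0.0031, 0.2796] → [-0.4474, 0.1169, 0.2977, -0.3446, 0.5736, -0.7431]
V = J·q̇ = [-0.3347, 0.4032, 0.2037, -0.2793, 0.3115, -1.3033]

-0.3347 0.4032 0.2037 -0.2793 0.3115 -1.3033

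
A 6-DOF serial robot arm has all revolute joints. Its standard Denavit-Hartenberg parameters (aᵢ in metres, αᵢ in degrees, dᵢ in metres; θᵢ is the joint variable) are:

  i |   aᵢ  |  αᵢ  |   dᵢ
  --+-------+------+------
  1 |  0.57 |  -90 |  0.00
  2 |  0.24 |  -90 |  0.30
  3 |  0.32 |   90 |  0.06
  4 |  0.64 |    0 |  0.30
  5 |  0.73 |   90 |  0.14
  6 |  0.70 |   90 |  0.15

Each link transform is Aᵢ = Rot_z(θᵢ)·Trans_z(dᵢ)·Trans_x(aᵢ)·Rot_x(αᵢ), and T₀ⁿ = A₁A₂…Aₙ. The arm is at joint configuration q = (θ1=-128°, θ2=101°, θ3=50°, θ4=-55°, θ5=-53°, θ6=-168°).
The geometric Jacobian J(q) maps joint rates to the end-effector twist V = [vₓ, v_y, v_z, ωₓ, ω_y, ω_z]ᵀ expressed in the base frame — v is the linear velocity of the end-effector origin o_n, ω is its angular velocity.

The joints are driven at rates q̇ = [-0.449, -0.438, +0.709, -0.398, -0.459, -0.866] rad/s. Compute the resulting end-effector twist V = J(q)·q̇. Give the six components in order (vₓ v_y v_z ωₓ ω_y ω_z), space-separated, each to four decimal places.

-0.3949 -0.0463 -0.0381 -1.0246 1.3196 -0.2400

o_n = [-0.4694, -0.7355, -0.8797]
J₁: ẑ×o_n = [0.7355, -0.4694, 0.0000], ω = ẑ
J2: z=[0.7880, -0.6157, 0.0000] o=[-0.3509, -0.4492, 0.0000] → [0.5416, 0.6932, -0.2986, 0.7880, -0.6157, 0.0000]
J3: z=[0.6044, 0.7735, 0.1908] o=[-0.0863, -0.5978, -0.2356] → [-0.4719, 0.3162, 0.2131, 0.6044, 0.7735, 0.1908]
J4: z=[0.5965, -0.2806, -0.7520] o=[-0.2191, -0.3695, -0.4261] → [-0.1480, 0.4588, -0.2886, 0.5965, -0.2806, -0.7520]
J5: z=[0.5965, -0.2806, -0.7520] o=[-0.5508, -0.6506, -0.9833] → [-0.0929, -0.1230, -0.0278, 0.5965, -0.2806, -0.7520]
J6: z=[0.6890, -0.3014, 0.6591] o=[-0.7678, -1.3551, -1.0787] → [-0.4683, 0.0595, 0.5168, 0.6890, -0.3014, 0.6591]
V = J·q̇ = [-0.3949, -0.0463, -0.0381, -1.0246, 1.3196, -0.2400]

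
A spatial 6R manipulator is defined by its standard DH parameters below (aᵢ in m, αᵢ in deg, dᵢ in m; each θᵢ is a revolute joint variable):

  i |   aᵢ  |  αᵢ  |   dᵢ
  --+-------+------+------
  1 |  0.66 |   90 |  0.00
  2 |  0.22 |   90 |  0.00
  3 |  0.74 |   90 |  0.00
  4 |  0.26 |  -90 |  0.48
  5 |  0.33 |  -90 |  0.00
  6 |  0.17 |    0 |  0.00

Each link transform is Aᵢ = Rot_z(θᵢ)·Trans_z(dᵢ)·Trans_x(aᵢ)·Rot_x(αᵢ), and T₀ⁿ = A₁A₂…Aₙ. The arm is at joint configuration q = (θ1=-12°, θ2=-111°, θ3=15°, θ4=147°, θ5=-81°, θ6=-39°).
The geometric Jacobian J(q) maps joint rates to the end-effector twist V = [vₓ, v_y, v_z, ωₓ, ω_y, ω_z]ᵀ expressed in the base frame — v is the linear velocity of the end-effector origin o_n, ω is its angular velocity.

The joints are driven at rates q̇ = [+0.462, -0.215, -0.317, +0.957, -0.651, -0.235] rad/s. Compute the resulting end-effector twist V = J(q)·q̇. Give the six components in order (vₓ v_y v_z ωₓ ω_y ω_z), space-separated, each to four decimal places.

0.0467 0.3048 -0.0020 -0.1551 1.0888 -0.2366

o_n = [0.4301, 0.7267, -0.7624]
J₁: ẑ×o_n = [-0.7267, 0.4301, 0.0000], ω = ẑ
J2: z=[-0.2079, -0.9781, 0.0000] o=[0.6456, -0.1372, 0.0000] → [0.7457, -0.1585, -0.3904, -0.2079, -0.9781, 0.0000]
J3: z=[-0.9132, 0.1941, 0.3584] o=[0.5685, -0.1208, -0.2054] → [-0.4118, -0.5583, -0.7471, -0.9132, 0.1941, 0.3584]
J4: z=[0.1101, 0.9641, -0.2416] o=[0.2781, -0.2549, -0.8727] → [0.3435, -0.0489, -0.0385, 0.1101, 0.9641, -0.2416]
J5: z=[0.9796, -0.0641, 0.1906] o=[0.2872, 0.2749, -0.7413] → [-0.0848, 0.0479, 0.4517, 0.9796, -0.0641, 0.1906]
J6: z=[-0.1834, 0.1037, 0.9776] o=[0.3144, 0.6024, -0.7709] → [-0.1206, 0.1147, -0.0348, -0.1834, 0.1037, 0.9776]
V = J·q̇ = [0.0467, 0.3048, -0.0020, -0.1551, 1.0888, -0.2366]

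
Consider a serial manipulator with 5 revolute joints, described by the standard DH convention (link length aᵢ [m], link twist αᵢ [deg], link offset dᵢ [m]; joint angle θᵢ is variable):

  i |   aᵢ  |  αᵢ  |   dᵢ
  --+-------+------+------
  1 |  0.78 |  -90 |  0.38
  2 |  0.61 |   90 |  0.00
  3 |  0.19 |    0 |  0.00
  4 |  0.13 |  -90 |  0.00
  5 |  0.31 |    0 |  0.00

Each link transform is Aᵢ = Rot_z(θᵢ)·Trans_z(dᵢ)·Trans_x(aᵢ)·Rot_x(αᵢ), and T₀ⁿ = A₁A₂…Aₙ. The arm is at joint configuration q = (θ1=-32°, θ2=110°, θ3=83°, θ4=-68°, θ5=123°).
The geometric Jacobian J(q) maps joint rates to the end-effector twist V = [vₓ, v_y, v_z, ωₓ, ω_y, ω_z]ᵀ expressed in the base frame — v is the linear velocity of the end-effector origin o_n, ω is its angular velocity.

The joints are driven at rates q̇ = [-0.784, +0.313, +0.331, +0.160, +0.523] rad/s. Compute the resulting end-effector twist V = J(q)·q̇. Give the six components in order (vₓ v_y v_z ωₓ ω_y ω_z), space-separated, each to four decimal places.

o_n = [0.3761, -0.0245, -0.0908]
J₁: ẑ×o_n = [0.0245, 0.3761, -0.0000], ω = ẑ
J2: z=[0.5299, 0.8480, 0.0000] o=[0.6615, -0.4133, 0.3800] → [-0.3993, 0.2495, 0.4480, 0.5299, 0.8480, 0.0000]
J3: z=[0.7969, -0.4980, -0.3420] o=[0.4845, -0.3028, -0.1932] → [0.0442, -0.0445, 0.1678, 0.7969, -0.4980, -0.3420]
J4: z=[0.7969, -0.4980, -0.3420] o=[0.5778, -0.1387, -0.2150] → [-0.0228, -0.0300, -0.0094, 0.7969, -0.4980, -0.3420]
J5: z=[0.5869, 0.7722, 0.2432] o=[0.5592, -0.0874, -0.3330] → [0.1717, -0.1867, 0.1782, 0.5869, 0.7722, 0.2432]
V = J·q̇ = [-0.0434, -0.3340, 0.2875, 0.8641, 0.4248, -0.8247]

-0.0434 -0.3340 0.2875 0.8641 0.4248 -0.8247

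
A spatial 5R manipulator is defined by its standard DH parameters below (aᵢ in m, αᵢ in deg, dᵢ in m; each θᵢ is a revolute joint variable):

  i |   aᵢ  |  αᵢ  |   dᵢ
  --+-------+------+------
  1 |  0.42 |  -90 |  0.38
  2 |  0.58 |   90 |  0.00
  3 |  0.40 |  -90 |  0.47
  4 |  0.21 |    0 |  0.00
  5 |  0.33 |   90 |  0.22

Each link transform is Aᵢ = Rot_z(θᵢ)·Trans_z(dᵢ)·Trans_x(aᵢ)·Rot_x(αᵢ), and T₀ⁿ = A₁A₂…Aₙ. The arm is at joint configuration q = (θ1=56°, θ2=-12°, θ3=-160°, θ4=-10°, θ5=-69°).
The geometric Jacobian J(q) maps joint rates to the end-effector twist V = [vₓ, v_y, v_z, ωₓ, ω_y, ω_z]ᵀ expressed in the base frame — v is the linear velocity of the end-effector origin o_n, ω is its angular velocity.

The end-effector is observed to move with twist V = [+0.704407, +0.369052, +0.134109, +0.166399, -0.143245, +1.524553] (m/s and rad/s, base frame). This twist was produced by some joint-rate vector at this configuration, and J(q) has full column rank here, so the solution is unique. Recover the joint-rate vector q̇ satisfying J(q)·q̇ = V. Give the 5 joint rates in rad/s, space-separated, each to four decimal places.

0.6140 0.2330 0.8960 -0.3750 0.8550

o_n = [0.5138, -0.0177, 1.1976]
J₁: ẑ×o_n = [0.0177, 0.5138, -0.0000], ω = ẑ
J2: z=[-0.8290, 0.5592, 0.0000] o=[0.2349, 0.3482, 0.3800] → [0.4572, 0.6778, 0.1474, -0.8290, 0.5592, 0.0000]
J3: z=[-0.1163, -0.1724, 0.9781] o=[0.5521, 0.8185, 0.5006] → [0.6978, 0.0435, 0.0906, -0.1163, -0.1724, 0.9781]
J4: z=[0.9661, -0.2481, 0.0711] o=[0.4053, 0.3562, 0.8822] → [-0.0517, -0.2971, -0.3343, 0.9661, -0.2481, 0.0711]
J5: z=[0.9661, -0.2481, 0.0711] o=[0.3534, 0.1528, 0.8774] → [-0.0673, -0.2979, -0.1249, 0.9661, -0.2481, 0.0711]
q̇ = J⁺·V = [0.6140, 0.2330, 0.8960, -0.3750, 0.8550]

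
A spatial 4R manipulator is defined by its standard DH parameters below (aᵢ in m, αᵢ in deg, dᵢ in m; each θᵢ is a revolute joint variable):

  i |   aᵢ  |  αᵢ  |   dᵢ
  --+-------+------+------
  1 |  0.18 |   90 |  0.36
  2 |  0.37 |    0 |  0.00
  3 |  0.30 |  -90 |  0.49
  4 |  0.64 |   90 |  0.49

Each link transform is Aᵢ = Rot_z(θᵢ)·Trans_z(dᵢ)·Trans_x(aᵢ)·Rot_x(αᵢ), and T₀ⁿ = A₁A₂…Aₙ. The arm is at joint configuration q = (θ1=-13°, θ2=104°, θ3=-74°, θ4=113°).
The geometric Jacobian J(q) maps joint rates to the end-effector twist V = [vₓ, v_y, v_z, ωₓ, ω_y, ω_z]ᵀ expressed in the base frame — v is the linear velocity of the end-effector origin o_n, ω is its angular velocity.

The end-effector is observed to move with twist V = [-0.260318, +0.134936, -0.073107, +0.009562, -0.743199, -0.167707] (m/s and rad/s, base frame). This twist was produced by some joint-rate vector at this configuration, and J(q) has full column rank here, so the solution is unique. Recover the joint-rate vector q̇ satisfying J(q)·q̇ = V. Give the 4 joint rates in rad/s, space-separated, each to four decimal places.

0.1380 0.3510 0.3710 -0.3530

o_n = [-0.0861, 0.1216, 1.1683]
J₁: ẑ×o_n = [-0.1216, -0.0861, 0.0000], ω = ẑ
J2: z=[-0.2250, -0.9744, 0.0000] o=[0.1754, -0.0405, 0.3600] → [-0.7876, 0.1818, -0.2913, -0.2250, -0.9744, 0.0000]
J3: z=[-0.2250, -0.9744, 0.0000] o=[0.0882, -0.0204, 0.7190] → [-0.4378, 0.1011, -0.2018, -0.2250, -0.9744, 0.0000]
J4: z=[-0.4872, 0.1125, 0.8660] o=[0.2311, -0.5562, 0.8690] → [-0.5534, -0.1289, -0.2946, -0.4872, 0.1125, 0.8660]
q̇ = J⁺·V = [0.1380, 0.3510, 0.3710, -0.3530]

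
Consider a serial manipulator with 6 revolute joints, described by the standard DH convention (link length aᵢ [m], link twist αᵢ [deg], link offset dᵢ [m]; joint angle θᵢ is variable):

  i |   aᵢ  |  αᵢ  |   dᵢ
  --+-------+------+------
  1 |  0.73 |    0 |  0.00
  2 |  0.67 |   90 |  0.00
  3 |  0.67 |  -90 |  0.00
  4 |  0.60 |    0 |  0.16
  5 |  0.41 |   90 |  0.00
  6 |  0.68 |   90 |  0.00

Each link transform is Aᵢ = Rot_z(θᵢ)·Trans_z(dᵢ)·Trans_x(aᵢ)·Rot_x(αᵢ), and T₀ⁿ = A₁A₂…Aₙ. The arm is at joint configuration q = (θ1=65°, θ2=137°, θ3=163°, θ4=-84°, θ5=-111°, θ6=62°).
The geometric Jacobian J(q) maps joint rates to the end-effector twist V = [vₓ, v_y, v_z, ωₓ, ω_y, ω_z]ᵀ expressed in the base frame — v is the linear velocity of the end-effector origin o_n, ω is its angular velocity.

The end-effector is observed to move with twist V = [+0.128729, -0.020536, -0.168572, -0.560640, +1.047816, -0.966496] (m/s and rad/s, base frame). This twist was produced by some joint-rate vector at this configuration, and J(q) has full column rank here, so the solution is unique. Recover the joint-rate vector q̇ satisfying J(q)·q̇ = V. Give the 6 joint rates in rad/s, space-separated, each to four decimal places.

-0.6490 -0.5400 0.9700 0.1710 -0.4210 -0.2190

o_n = [-0.2343, 0.8823, -0.7189]
J₁: ẑ×o_n = [-0.8823, -0.2343, 0.0000], ω = ẑ
J2: z=[0.0000, 0.0000, 1.0000] o=[0.3085, 0.6616, 0.0000] → [-0.2207, -0.5428, 0.0000, 0.0000, 0.0000, 1.0000]
J3: z=[-0.3746, 0.9272, 0.0000] o=[-0.3127, 0.4106, 0.0000] → [-0.6665, -0.2693, -0.2494, -0.3746, 0.9272, 0.0000]
J4: z=[0.2711, 0.1095, -0.9563] o=[0.2814, 0.6506, 0.1959] → [0.1214, 0.7411, 0.1193, 0.2711, 0.1095, -0.9563]
J5: z=[0.2711, 0.1095, -0.9563] o=[0.1568, 1.2439, 0.0612] → [-0.4312, 0.5855, -0.0552, 0.2711, 0.1095, -0.9563]
J6: z=[0.5913, -0.8029, 0.0757] o=[-0.1546, 1.0036, -0.0546] → [0.5425, 0.3868, -0.1357, 0.5913, -0.8029, 0.0757]
q̇ = J⁺·V = [-0.6490, -0.5400, 0.9700, 0.1710, -0.4210, -0.2190]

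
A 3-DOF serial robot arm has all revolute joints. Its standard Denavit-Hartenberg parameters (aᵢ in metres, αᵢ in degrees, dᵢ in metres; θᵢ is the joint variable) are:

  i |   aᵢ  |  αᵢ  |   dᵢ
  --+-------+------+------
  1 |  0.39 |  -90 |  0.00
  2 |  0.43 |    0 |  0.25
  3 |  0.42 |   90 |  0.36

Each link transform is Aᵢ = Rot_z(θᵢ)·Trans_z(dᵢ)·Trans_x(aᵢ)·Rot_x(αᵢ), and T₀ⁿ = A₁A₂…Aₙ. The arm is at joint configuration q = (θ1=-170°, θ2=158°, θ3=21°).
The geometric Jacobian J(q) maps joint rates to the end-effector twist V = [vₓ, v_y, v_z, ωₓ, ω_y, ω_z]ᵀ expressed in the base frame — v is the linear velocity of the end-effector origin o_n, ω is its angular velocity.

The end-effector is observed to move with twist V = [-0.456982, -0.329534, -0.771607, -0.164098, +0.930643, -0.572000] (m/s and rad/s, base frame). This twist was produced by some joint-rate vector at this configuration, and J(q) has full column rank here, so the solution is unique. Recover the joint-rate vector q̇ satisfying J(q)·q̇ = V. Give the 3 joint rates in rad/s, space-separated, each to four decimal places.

-0.5720 -0.9400 -0.0050

o_n = [0.5280, -0.5263, -0.1684]
J₁: ẑ×o_n = [0.5263, 0.5280, -0.0000], ω = ẑ
J2: z=[0.1736, -0.9848, 0.0000] o=[-0.3841, -0.0677, 0.0000] → [0.1659, 0.0292, 0.8186, 0.1736, -0.9848, 0.0000]
J3: z=[0.1736, -0.9848, 0.0000] o=[0.0520, -0.2447, -0.1611] → [0.0072, 0.0013, 0.4199, 0.1736, -0.9848, 0.0000]
q̇ = J⁺·V = [-0.5720, -0.9400, -0.0050]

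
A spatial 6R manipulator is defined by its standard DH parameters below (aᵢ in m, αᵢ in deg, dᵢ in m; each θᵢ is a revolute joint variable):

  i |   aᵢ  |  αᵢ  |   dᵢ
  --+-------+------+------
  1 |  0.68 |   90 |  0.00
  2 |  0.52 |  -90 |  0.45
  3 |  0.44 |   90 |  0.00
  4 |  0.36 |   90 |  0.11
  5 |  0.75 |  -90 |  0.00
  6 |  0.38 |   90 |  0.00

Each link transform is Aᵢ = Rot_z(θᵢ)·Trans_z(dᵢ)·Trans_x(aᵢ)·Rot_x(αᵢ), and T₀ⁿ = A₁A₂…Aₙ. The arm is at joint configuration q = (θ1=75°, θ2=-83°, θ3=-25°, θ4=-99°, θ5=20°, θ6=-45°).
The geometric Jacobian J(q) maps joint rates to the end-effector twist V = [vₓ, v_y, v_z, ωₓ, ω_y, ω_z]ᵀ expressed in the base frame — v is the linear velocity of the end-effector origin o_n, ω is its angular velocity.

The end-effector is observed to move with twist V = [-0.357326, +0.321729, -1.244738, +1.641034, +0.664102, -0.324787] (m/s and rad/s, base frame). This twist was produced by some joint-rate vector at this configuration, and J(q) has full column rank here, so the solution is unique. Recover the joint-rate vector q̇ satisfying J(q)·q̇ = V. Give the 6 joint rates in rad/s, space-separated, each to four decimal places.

o_n = [0.6851, -0.7357, -0.4490]
J₁: ẑ×o_n = [0.7357, 0.6851, -0.0000], ω = ẑ
J2: z=[0.9659, -0.2588, 0.0000] o=[0.1760, 0.6568, 0.0000] → [0.1162, 0.4337, -1.2133, 0.9659, -0.2588, 0.0000]
J3: z=[0.2569, 0.9587, 0.1219] o=[0.6271, 0.6016, -0.5161] → [0.2274, -0.0102, -0.3992, 0.2569, 0.9587, 0.1219]
J4: z=[0.8621, -0.2843, 0.4195] o=[0.8193, 0.6004, -0.9119] → [0.4288, -0.4554, -1.1900, 0.8621, -0.2843, 0.4195]
J5: z=[-0.3912, 0.1526, 0.9075] o=[0.7981, 0.2284, -0.8585] → [0.9375, 0.0576, 0.3945, -0.3912, 0.1526, 0.9075]
J6: z=[0.9203, 0.0565, 0.3872] o=[0.7923, -0.5116, -0.7365] → [0.1030, -0.3061, -0.2002, 0.9203, 0.0565, 0.3872]
q̇ = J⁺·V = [-0.0690, 0.9650, 0.8310, -0.5190, -0.5000, 0.8120]

-0.0690 0.9650 0.8310 -0.5190 -0.5000 0.8120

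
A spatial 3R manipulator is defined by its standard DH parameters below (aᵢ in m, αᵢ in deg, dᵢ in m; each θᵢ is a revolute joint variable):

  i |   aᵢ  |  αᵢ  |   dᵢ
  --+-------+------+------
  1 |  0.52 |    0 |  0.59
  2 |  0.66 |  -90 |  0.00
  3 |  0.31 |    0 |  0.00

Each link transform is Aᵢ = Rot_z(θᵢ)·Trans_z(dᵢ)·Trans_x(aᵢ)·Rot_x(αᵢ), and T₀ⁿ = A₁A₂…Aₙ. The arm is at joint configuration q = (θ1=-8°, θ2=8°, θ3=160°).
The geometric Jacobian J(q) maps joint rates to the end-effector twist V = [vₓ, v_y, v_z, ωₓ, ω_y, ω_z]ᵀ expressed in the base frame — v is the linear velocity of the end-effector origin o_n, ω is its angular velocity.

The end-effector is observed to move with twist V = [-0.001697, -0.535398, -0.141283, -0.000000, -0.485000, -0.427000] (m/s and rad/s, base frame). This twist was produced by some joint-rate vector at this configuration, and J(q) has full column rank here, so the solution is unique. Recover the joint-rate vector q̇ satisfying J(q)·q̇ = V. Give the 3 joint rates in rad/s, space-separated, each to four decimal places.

-0.7340 0.3070 -0.4850

o_n = [0.8836, -0.0724, 0.4840]
J₁: ẑ×o_n = [0.0724, 0.8836, -0.0000], ω = ẑ
J2: z=[0.0000, 0.0000, 1.0000] o=[0.5149, -0.0724, 0.5900] → [-0.0000, 0.3687, 0.0000, 0.0000, 0.0000, 1.0000]
J3: z=[0.0000, 1.0000, 0.0000] o=[1.1749, -0.0724, 0.5900] → [-0.1060, -0.0000, 0.2913, 0.0000, 1.0000, 0.0000]
q̇ = J⁺·V = [-0.7340, 0.3070, -0.4850]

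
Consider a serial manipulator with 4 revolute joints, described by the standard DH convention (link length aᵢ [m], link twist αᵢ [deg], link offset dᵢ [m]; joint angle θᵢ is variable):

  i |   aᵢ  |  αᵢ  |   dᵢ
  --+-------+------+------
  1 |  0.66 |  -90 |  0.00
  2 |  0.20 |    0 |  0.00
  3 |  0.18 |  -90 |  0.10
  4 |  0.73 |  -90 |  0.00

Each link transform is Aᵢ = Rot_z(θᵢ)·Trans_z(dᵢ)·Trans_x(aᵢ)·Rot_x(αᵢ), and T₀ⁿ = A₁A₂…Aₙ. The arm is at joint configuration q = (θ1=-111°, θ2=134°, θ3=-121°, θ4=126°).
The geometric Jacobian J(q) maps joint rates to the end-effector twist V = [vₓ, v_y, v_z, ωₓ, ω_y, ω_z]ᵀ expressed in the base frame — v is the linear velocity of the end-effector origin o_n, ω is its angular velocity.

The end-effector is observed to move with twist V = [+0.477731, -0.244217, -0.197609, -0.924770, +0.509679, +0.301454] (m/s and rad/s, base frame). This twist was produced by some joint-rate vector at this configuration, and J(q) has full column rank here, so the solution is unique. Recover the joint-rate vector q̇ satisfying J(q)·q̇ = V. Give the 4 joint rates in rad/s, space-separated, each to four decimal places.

o_n = [-0.5578, -0.0841, -0.0878]
J₁: ẑ×o_n = [0.0841, -0.5578, 0.0000], ω = ẑ
J2: z=[0.9336, -0.3584, 0.0000] o=[-0.2365, -0.6162, 0.0000] → [0.0315, 0.0820, 0.3816, 0.9336, -0.3584, 0.0000]
J3: z=[0.9336, -0.3584, 0.0000] o=[-0.1867, -0.4865, -0.1439] → [-0.0201, -0.0523, 0.2427, 0.9336, -0.3584, 0.0000]
J4: z=[0.0806, 0.2100, -0.9744] o=[-0.1562, -0.6860, -0.1844] → [0.6068, 0.3835, 0.1329, 0.0806, 0.2100, -0.9744]
q̇ = J⁺·V = [0.9270, -0.2090, -0.8370, 0.6420]

0.9270 -0.2090 -0.8370 0.6420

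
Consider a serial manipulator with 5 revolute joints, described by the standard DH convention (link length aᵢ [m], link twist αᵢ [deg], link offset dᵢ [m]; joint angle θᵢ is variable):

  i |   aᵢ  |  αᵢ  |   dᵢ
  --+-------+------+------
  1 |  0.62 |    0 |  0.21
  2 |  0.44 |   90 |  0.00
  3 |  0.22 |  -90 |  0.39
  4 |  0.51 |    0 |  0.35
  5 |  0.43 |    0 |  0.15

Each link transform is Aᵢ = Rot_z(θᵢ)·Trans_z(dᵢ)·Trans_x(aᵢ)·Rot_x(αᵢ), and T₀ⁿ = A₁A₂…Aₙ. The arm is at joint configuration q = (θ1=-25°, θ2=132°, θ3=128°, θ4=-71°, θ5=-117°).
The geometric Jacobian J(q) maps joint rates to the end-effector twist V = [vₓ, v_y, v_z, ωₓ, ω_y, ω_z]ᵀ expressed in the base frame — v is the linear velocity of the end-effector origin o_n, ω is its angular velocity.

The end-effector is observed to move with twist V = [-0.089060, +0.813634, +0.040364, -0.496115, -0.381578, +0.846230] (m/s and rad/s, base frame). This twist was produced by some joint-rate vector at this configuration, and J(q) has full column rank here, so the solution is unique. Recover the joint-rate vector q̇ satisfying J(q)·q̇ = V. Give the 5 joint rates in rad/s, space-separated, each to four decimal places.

o_n = [1.3182, 0.0429, -0.1292]
J₁: ẑ×o_n = [-0.0429, 1.3182, 0.0000], ω = ẑ
J2: z=[0.0000, 0.0000, 1.0000] o=[0.5619, -0.2620, 0.2100] → [-0.3049, 0.7563, 0.0000, 0.0000, 0.0000, 1.0000]
J3: z=[0.9563, 0.2924, 0.0000] o=[0.4333, 0.1588, 0.2100] → [-0.0992, 0.3244, -0.3695, 0.9563, 0.2924, 0.0000]
J4: z=[0.2304, -0.7536, -0.6157] o=[0.8458, 0.1432, 0.3834] → [0.3245, -0.1727, 0.3328, 0.2304, -0.7536, -0.6157]
J5: z=[0.2304, -0.7536, -0.6157] o=[1.4175, -0.0773, 0.2987] → [0.3964, 0.1597, -0.0472, 0.2304, -0.7536, -0.6157]
q̇ = J⁺·V = [0.0830, 0.9350, -0.5860, -0.4290, 0.7080]

0.0830 0.9350 -0.5860 -0.4290 0.7080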